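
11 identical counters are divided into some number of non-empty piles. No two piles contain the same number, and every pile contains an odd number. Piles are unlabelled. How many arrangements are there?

2

The partitions of 11 that satisfy the conditions:
11
7,3,1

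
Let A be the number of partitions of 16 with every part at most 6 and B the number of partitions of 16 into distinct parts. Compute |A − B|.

104

Partitions of 16 with every part at most 6: 136.
Partitions of 16 into distinct parts: 32.
|136 − 32| = 104.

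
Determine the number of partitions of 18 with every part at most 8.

There are 288 such partitions.

288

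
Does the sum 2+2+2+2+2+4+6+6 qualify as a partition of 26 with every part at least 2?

The parts sum to 26, and the condition 'every summand is at least 2' holds.

Yes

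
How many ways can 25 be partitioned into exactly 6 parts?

235

Direct enumeration gives 235 partitions.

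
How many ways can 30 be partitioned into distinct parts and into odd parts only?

18

Listing the qualifying partitions of 30:
29, 1
27, 3
25, 5
23, 7
21, 9
21, 5, 3, 1
19, 11
19, 7, 3, 1
17, 13
17, 9, 3, 1
17, 7, 5, 1
15, 11, 3, 1
15, 9, 5, 1
15, 7, 5, 3
13, 11, 5, 1
13, 9, 7, 1
13, 9, 5, 3
11, 9, 7, 3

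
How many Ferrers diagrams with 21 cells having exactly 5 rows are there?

101

Counting exhaustively, 101 partitions satisfy the conditions.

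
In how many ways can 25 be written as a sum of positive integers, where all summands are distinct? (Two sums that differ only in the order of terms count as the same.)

142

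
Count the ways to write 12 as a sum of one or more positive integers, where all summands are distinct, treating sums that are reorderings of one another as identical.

The partitions of 12 that satisfy the conditions:
12
1,11
2,10
3,9
1,2,9
4,8
1,3,8
5,7
1,4,7
2,3,7
1,5,6
2,4,6
1,2,3,6
3,4,5
1,2,4,5
That's 15 in total.

15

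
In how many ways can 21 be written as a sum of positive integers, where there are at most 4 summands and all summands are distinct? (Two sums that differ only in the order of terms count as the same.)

65

There are too many to list fully; the first 12 (by largest part) are:
21
20, 1
19, 2
18, 3
18, 2, 1
17, 4
17, 3, 1
16, 5
16, 4, 1
16, 3, 2
15, 6
15, 5, 1
…and 53 more, for 65 total.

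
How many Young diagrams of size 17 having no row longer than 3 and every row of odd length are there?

They are:
3+3+3+3+3+1+1
3+3+3+3+1+1+1+1+1
3+3+3+1+1+1+1+1+1+1+1
3+3+1+1+1+1+1+1+1+1+1+1+1
3+1+1+1+1+1+1+1+1+1+1+1+1+1+1
1+1+1+1+1+1+1+1+1+1+1+1+1+1+1+1+1
Counting gives 6.

6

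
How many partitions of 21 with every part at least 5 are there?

15

They are:
21
16+5
15+6
14+7
13+8
12+9
11+10
11+5+5
10+6+5
9+7+5
9+6+6
8+8+5
8+7+6
7+7+7
6+5+5+5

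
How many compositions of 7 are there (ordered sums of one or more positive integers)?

64

There are 6 gaps and each independently is a cut or not, giving 2^6 = 64.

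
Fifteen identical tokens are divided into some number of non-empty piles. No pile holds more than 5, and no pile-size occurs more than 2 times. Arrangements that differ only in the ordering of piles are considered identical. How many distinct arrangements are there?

15

They are:
5,5,4,1
5,5,3,2
5,5,3,1,1
5,5,2,2,1
5,4,4,2
5,4,4,1,1
5,4,3,3
5,4,3,2,1
5,4,2,2,1,1
5,3,3,2,2
5,3,3,2,1,1
4,4,3,3,1
4,4,3,2,2
4,4,3,2,1,1
4,3,3,2,2,1
Counting gives 15.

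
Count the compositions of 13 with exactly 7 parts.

924

Place 6 bars in the 12 internal gaps of a row of 13 dots: C(12,6) = 924.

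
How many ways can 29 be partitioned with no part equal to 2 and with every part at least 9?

Listing the qualifying partitions of 29:
29
20+9
19+10
18+11
17+12
16+13
15+14
11+9+9
10+10+9

9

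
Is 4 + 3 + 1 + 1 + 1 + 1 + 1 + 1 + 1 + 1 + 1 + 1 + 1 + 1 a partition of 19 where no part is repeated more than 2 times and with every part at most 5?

The parts sum to 19, and the condition 'no summand is used more than 2 times' is violated.

No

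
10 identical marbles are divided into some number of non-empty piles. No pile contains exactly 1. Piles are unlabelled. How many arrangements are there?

12

Enumerating:
10
2,8
3,7
4,6
2,2,6
5,5
2,3,5
2,4,4
3,3,4
2,2,2,4
2,2,3,3
2,2,2,2,2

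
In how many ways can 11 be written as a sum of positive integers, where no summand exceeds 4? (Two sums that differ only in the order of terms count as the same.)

27

There are too many to list fully; the first 12 (by largest part) are:
4+4+3
4+4+2+1
4+4+1+1+1
4+3+3+1
4+3+2+2
4+3+2+1+1
4+3+1+1+1+1
4+2+2+2+1
4+2+2+1+1+1
4+2+1+1+1+1+1
4+1+1+1+1+1+1+1
3+3+3+2
…and 15 more, for 27 total.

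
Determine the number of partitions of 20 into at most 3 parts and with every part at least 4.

18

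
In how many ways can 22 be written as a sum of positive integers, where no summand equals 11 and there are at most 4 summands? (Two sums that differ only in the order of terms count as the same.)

Systematic enumeration (by largest part, then next-largest, …) yields 120.

120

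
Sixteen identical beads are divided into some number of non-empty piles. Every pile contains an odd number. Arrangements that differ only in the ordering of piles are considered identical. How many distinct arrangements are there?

A partial list (first 12 by largest part):
15,1
13,3
13,1,1,1
11,5
11,3,1,1
11,1,1,1,1,1
9,7
9,5,1,1
9,3,3,1
9,3,1,1,1,1
9,1,1,1,1,1,1,1
7,7,1,1
…and 20 more, for 32 total.

32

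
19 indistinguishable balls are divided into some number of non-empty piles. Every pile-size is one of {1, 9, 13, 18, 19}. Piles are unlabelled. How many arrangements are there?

6

The partitions of 19 that satisfy the conditions:
19
1,18
1,1,1,1,1,1,13
1,9,9
1,1,1,1,1,1,1,1,1,1,9
1,1,1,1,1,1,1,1,1,1,1,1,1,1,1,1,1,1,1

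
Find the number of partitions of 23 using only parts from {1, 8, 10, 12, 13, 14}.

The partitions of 23 that satisfy the conditions:
1 + 8 + 14
1 + 1 + 1 + 1 + 1 + 1 + 1 + 1 + 1 + 14
10 + 13
1 + 1 + 8 + 13
1 + 1 + 1 + 1 + 1 + 1 + 1 + 1 + 1 + 1 + 13
1 + 10 + 12
1 + 1 + 1 + 8 + 12
1 + 1 + 1 + 1 + 1 + 1 + 1 + 1 + 1 + 1 + 1 + 12
1 + 1 + 1 + 10 + 10
1 + 1 + 1 + 1 + 1 + 8 + 10
1 + 1 + 1 + 1 + 1 + 1 + 1 + 1 + 1 + 1 + 1 + 1 + 1 + 10
1 + 1 + 1 + 1 + 1 + 1 + 1 + 8 + 8
1 + 1 + 1 + 1 + 1 + 1 + 1 + 1 + 1 + 1 + 1 + 1 + 1 + 1 + 1 + 8
1 + 1 + 1 + 1 + 1 + 1 + 1 + 1 + 1 + 1 + 1 + 1 + 1 + 1 + 1 + 1 + 1 + 1 + 1 + 1 + 1 + 1 + 1

14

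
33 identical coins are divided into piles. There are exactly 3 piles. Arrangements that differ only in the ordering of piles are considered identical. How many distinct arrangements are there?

91

Enumerating by decreasing first part gives 91 partitions in all.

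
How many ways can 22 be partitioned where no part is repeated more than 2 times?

297

Enumerating by decreasing first part gives 297 partitions in all.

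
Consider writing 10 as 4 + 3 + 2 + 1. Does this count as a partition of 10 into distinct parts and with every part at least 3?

No

The parts sum to 10, and the condition 'every summand is at least 3' is violated.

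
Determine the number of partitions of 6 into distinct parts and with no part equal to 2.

2

They are:
6
5,1
Counting gives 2.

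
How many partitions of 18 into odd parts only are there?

46

A partial list (first 12 by largest part):
1, 17
3, 15
1, 1, 1, 15
5, 13
1, 1, 3, 13
1, 1, 1, 1, 1, 13
7, 11
1, 1, 5, 11
1, 3, 3, 11
1, 1, 1, 1, 3, 11
1, 1, 1, 1, 1, 1, 1, 11
9, 9
…and 34 more, for 46 total.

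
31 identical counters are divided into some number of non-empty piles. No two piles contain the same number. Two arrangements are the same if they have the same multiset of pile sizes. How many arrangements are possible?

340

Counting exhaustively, 340 partitions satisfy the conditions.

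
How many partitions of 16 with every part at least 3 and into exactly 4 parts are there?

5

Listing the qualifying partitions of 16:
3+3+3+7
3+3+4+6
3+3+5+5
3+4+4+5
4+4+4+4
Counting gives 5.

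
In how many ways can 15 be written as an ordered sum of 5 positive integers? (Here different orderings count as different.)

By stars and bars with positive parts, the count is C(14,4) = 1001.

1001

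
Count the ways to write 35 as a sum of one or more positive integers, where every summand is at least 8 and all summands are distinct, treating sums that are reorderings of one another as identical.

Enumerating:
35
27+8
26+9
25+10
24+11
23+12
22+13
21+14
20+15
19+16
18+17
18+9+8
17+10+8
16+11+8
16+10+9
15+12+8
15+11+9
14+13+8
14+12+9
14+11+10
13+12+10

21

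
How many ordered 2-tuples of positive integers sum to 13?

Place 1 bars in the 12 internal gaps of a row of 13 dots: C(12,1) = 12.

12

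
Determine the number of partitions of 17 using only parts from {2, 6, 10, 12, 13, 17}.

Enumerating:
17
13, 2, 2
That's 2 in total.

2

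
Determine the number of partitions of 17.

297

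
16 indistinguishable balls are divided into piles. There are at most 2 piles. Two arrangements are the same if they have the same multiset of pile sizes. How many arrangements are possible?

9

Listing the qualifying partitions of 16:
16
15+1
14+2
13+3
12+4
11+5
10+6
9+7
8+8
That's 9 in total.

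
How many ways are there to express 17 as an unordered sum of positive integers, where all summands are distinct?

38

A partial list (first 12 by largest part):
17
16,1
15,2
14,3
14,2,1
13,4
13,3,1
12,5
12,4,1
12,3,2
11,6
11,5,1
…and 26 more, for 38 total.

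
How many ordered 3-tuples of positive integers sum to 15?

Place 2 bars in the 14 internal gaps of a row of 15 dots: C(14,2) = 91.

91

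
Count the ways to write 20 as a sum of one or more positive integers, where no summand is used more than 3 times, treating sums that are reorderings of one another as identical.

320

A full systematic count gives 320.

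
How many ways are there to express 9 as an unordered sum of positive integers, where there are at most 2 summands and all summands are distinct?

5

They are:
9
8,1
7,2
6,3
5,4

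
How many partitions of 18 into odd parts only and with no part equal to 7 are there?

34

There are too many to list fully; the first 12 (by largest part) are:
17, 1
15, 3
15, 1, 1, 1
13, 5
13, 3, 1, 1
13, 1, 1, 1, 1, 1
11, 5, 1, 1
11, 3, 3, 1
11, 3, 1, 1, 1, 1
11, 1, 1, 1, 1, 1, 1, 1
9, 9
9, 5, 3, 1
…and 22 more, for 34 total.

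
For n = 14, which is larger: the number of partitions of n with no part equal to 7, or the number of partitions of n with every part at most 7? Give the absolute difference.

Partitions of 14 with no part equal to 7: 120.
Partitions of 14 with every part at most 7: 105.
|120 − 105| = 15.

15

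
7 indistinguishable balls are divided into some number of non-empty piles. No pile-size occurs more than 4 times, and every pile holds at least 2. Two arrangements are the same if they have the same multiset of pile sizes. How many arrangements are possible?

4

The partitions of 7 that satisfy the conditions:
7
5, 2
4, 3
3, 2, 2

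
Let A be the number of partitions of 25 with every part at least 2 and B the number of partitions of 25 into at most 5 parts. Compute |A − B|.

Partitions of 25 with every part at least 2: 383.
Partitions of 25 into at most 5 parts: 377.
|383 − 377| = 6.

6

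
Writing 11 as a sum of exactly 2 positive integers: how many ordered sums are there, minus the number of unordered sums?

Compositions: C(10,1) = 10.
Partitions of 11 into exactly 2 parts: 5.
Difference: 10 − 5 = 5.

5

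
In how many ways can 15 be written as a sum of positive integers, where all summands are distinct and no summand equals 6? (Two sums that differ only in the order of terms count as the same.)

21

Listing the qualifying partitions of 15:
15
14 + 1
13 + 2
12 + 3
12 + 2 + 1
11 + 4
11 + 3 + 1
10 + 5
10 + 4 + 1
10 + 3 + 2
9 + 5 + 1
9 + 4 + 2
9 + 3 + 2 + 1
8 + 7
8 + 5 + 2
8 + 4 + 3
8 + 4 + 2 + 1
7 + 5 + 3
7 + 5 + 2 + 1
7 + 4 + 3 + 1
5 + 4 + 3 + 2 + 1
That's 21 in total.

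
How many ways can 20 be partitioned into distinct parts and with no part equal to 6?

47

There are too many to list fully; the first 12 (by largest part) are:
20
19+1
18+2
17+3
17+2+1
16+4
16+3+1
15+5
15+4+1
15+3+2
14+5+1
14+4+2
…and 35 more, for 47 total.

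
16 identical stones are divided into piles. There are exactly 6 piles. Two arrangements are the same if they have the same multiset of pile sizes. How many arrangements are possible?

35

A partial list (first 12 by largest part):
11, 1, 1, 1, 1, 1
10, 2, 1, 1, 1, 1
9, 3, 1, 1, 1, 1
9, 2, 2, 1, 1, 1
8, 4, 1, 1, 1, 1
8, 3, 2, 1, 1, 1
8, 2, 2, 2, 1, 1
7, 5, 1, 1, 1, 1
7, 4, 2, 1, 1, 1
7, 3, 3, 1, 1, 1
7, 3, 2, 2, 1, 1
7, 2, 2, 2, 2, 1
…and 23 more, for 35 total.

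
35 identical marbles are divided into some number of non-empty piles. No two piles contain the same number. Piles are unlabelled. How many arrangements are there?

Direct enumeration gives 585 partitions.

585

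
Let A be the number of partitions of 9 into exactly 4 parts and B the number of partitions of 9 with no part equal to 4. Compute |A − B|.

17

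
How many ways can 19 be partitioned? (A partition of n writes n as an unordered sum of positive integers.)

490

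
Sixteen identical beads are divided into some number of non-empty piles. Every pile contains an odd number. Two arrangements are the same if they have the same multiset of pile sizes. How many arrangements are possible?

32

There are too many to list fully; the first 12 (by largest part) are:
1+15
3+13
1+1+1+13
5+11
1+1+3+11
1+1+1+1+1+11
7+9
1+1+5+9
1+3+3+9
1+1+1+1+3+9
1+1+1+1+1+1+1+9
1+1+7+7
…and 20 more, for 32 total.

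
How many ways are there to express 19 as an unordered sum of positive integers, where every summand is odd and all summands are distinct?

They are:
19
15 + 3 + 1
13 + 5 + 1
11 + 7 + 1
11 + 5 + 3
9 + 7 + 3
That's 6 in total.

6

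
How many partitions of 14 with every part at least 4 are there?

7

Enumerating:
14
10 + 4
9 + 5
8 + 6
7 + 7
6 + 4 + 4
5 + 5 + 4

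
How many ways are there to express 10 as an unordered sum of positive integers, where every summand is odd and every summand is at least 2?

2

They are:
7 + 3
5 + 5
That's 2 in total.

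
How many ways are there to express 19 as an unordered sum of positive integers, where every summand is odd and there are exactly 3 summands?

They are:
1 + 1 + 17
1 + 3 + 15
1 + 5 + 13
3 + 3 + 13
1 + 7 + 11
3 + 5 + 11
1 + 9 + 9
3 + 7 + 9
5 + 5 + 9
5 + 7 + 7

10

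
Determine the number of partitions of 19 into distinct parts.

There are too many to list fully; the first 12 (by largest part) are:
19
18, 1
17, 2
16, 3
16, 2, 1
15, 4
15, 3, 1
14, 5
14, 4, 1
14, 3, 2
13, 6
13, 5, 1
…and 42 more, for 54 total.

54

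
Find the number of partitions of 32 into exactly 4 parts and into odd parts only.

A partial list (first 12 by largest part):
29,1,1,1
27,3,1,1
25,5,1,1
25,3,3,1
23,7,1,1
23,5,3,1
23,3,3,3
21,9,1,1
21,7,3,1
21,5,5,1
21,5,3,3
19,11,1,1
…and 35 more, for 47 total.

47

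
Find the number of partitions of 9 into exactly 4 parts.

6

The partitions of 9 that satisfy the conditions:
6 + 1 + 1 + 1
5 + 2 + 1 + 1
4 + 3 + 1 + 1
4 + 2 + 2 + 1
3 + 3 + 2 + 1
3 + 2 + 2 + 2
That's 6 in total.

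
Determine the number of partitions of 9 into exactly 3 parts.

7

Enumerating:
7+1+1
6+2+1
5+3+1
5+2+2
4+4+1
4+3+2
3+3+3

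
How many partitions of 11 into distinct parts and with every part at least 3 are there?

4

They are:
11
3 + 8
4 + 7
5 + 6
Counting gives 4.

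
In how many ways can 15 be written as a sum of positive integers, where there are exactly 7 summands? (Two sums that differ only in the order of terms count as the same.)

21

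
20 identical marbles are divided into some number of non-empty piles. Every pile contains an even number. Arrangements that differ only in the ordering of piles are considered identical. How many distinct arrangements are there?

42

A partial list (first 12 by largest part):
20
18,2
16,4
16,2,2
14,6
14,4,2
14,2,2,2
12,8
12,6,2
12,4,4
12,4,2,2
12,2,2,2,2
…and 30 more, for 42 total.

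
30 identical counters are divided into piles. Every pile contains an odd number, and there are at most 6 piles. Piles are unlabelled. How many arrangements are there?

105

Direct enumeration gives 105 partitions.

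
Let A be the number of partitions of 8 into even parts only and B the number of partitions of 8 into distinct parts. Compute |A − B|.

Partitions of 8 into even parts only: 5.
Partitions of 8 into distinct parts: 6.
|5 − 6| = 1.

1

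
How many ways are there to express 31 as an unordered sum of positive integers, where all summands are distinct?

A full systematic count gives 340.

340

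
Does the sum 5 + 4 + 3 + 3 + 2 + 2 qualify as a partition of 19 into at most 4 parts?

The parts sum to 19, and the condition 'there are at most 4 summands' is violated.

No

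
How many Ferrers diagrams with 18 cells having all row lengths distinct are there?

There are too many to list fully; the first 12 (by largest part) are:
18
17,1
16,2
15,3
15,2,1
14,4
14,3,1
13,5
13,4,1
13,3,2
12,6
12,5,1
…and 34 more, for 46 total.

46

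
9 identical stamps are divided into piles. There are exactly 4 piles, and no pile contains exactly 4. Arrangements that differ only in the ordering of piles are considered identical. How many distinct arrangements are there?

4

They are:
6+1+1+1
5+2+1+1
3+3+2+1
3+2+2+2
That's 4 in total.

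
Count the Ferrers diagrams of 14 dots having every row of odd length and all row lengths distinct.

3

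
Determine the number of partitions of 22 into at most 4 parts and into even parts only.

There are too many to list fully; the first 12 (by largest part) are:
22
2, 20
4, 18
2, 2, 18
6, 16
2, 4, 16
2, 2, 2, 16
8, 14
2, 6, 14
4, 4, 14
2, 2, 4, 14
10, 12
…and 15 more, for 27 total.

27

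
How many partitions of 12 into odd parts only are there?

The partitions of 12 that satisfy the conditions:
11 + 1
9 + 3
9 + 1 + 1 + 1
7 + 5
7 + 3 + 1 + 1
7 + 1 + 1 + 1 + 1 + 1
5 + 5 + 1 + 1
5 + 3 + 3 + 1
5 + 3 + 1 + 1 + 1 + 1
5 + 1 + 1 + 1 + 1 + 1 + 1 + 1
3 + 3 + 3 + 3
3 + 3 + 3 + 1 + 1 + 1
3 + 3 + 1 + 1 + 1 + 1 + 1 + 1
3 + 1 + 1 + 1 + 1 + 1 + 1 + 1 + 1 + 1
1 + 1 + 1 + 1 + 1 + 1 + 1 + 1 + 1 + 1 + 1 + 1

15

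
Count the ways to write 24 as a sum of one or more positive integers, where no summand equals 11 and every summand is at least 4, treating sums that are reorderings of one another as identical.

45

A partial list (first 12 by largest part):
24
20+4
19+5
18+6
17+7
16+8
16+4+4
15+9
15+5+4
14+10
14+6+4
14+5+5
…and 33 more, for 45 total.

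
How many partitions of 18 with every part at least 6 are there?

The partitions of 18 that satisfy the conditions:
18
12 + 6
11 + 7
10 + 8
9 + 9
6 + 6 + 6
That's 6 in total.

6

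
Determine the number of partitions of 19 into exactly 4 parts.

54

A partial list (first 12 by largest part):
16+1+1+1
15+2+1+1
14+3+1+1
14+2+2+1
13+4+1+1
13+3+2+1
13+2+2+2
12+5+1+1
12+4+2+1
12+3+3+1
12+3+2+2
11+6+1+1
…and 42 more, for 54 total.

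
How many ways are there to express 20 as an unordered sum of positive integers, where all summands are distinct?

A partial list (first 12 by largest part):
20
1+19
2+18
3+17
1+2+17
4+16
1+3+16
5+15
1+4+15
2+3+15
6+14
1+5+14
…and 52 more, for 64 total.

64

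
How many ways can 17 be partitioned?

297

Systematic enumeration (by largest part, then next-largest, …) yields 297.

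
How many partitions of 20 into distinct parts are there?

There are too many to list fully; the first 12 (by largest part) are:
20
19+1
18+2
17+3
17+2+1
16+4
16+3+1
15+5
15+4+1
15+3+2
14+6
14+5+1
…and 52 more, for 64 total.

64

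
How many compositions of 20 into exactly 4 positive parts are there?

Equivalently, choose which 3 of the 19 gaps become plus signs: C(19,3) = 969.

969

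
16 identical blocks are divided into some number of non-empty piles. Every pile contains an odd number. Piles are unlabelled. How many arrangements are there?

A partial list (first 12 by largest part):
1 + 15
3 + 13
1 + 1 + 1 + 13
5 + 11
1 + 1 + 3 + 11
1 + 1 + 1 + 1 + 1 + 11
7 + 9
1 + 1 + 5 + 9
1 + 3 + 3 + 9
1 + 1 + 1 + 1 + 3 + 9
1 + 1 + 1 + 1 + 1 + 1 + 1 + 9
1 + 1 + 7 + 7
…and 20 more, for 32 total.

32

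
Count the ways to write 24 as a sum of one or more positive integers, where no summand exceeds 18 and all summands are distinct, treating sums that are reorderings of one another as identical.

112

Systematic enumeration (by largest part, then next-largest, …) yields 112.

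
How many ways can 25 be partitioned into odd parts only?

A full systematic count gives 142.

142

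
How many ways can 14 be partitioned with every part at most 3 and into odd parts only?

5

Listing the qualifying partitions of 14:
3+3+3+3+1+1
3+3+3+1+1+1+1+1
3+3+1+1+1+1+1+1+1+1
3+1+1+1+1+1+1+1+1+1+1+1
1+1+1+1+1+1+1+1+1+1+1+1+1+1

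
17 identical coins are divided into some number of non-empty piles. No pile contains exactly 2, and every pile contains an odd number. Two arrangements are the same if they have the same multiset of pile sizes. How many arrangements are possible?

38

A partial list (first 12 by largest part):
17
15 + 1 + 1
13 + 3 + 1
13 + 1 + 1 + 1 + 1
11 + 5 + 1
11 + 3 + 3
11 + 3 + 1 + 1 + 1
11 + 1 + 1 + 1 + 1 + 1 + 1
9 + 7 + 1
9 + 5 + 3
9 + 5 + 1 + 1 + 1
9 + 3 + 3 + 1 + 1
…and 26 more, for 38 total.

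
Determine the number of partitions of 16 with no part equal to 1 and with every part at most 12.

There are too many to list fully; the first 12 (by largest part) are:
12, 4
12, 2, 2
11, 5
11, 3, 2
10, 6
10, 4, 2
10, 3, 3
10, 2, 2, 2
9, 7
9, 5, 2
9, 4, 3
9, 3, 2, 2
…and 40 more, for 52 total.

52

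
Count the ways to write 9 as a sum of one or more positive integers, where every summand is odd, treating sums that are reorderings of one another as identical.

8

Enumerating:
9
7+1+1
5+3+1
5+1+1+1+1
3+3+3
3+3+1+1+1
3+1+1+1+1+1+1
1+1+1+1+1+1+1+1+1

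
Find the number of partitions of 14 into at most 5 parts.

70

A partial list (first 12 by largest part):
14
13+1
12+2
12+1+1
11+3
11+2+1
11+1+1+1
10+4
10+3+1
10+2+2
10+2+1+1
10+1+1+1+1
…and 58 more, for 70 total.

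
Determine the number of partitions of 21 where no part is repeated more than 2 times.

243

A full systematic count gives 243.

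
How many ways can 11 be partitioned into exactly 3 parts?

10

The partitions of 11 that satisfy the conditions:
9,1,1
8,2,1
7,3,1
7,2,2
6,4,1
6,3,2
5,5,1
5,4,2
5,3,3
4,4,3
That's 10 in total.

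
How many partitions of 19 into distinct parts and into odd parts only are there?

6

Listing the qualifying partitions of 19:
19
15,3,1
13,5,1
11,7,1
11,5,3
9,7,3
Counting gives 6.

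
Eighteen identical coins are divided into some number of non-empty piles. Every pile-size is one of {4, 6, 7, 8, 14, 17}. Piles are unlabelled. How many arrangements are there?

5

Listing the qualifying partitions of 18:
4,14
4,6,8
4,7,7
6,6,6
4,4,4,6
Counting gives 5.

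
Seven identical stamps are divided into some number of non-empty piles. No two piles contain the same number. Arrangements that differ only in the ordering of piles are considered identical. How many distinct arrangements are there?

5

Listing the qualifying partitions of 7:
7
6, 1
5, 2
4, 3
4, 2, 1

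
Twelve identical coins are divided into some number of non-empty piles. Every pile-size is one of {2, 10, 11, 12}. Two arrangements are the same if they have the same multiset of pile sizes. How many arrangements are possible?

Enumerating:
12
10, 2
2, 2, 2, 2, 2, 2
Counting gives 3.

3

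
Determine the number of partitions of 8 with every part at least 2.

Enumerating:
8
6+2
5+3
4+4
4+2+2
3+3+2
2+2+2+2

7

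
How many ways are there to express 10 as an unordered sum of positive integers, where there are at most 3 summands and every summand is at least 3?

5

They are:
10
3 + 7
4 + 6
5 + 5
3 + 3 + 4
Counting gives 5.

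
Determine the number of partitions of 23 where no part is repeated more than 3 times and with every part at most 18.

581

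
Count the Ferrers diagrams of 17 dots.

297

Direct enumeration gives 297 partitions.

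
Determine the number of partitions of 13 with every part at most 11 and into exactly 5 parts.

18

Enumerating:
1, 1, 1, 1, 9
1, 1, 1, 2, 8
1, 1, 1, 3, 7
1, 1, 2, 2, 7
1, 1, 1, 4, 6
1, 1, 2, 3, 6
1, 2, 2, 2, 6
1, 1, 1, 5, 5
1, 1, 2, 4, 5
1, 1, 3, 3, 5
1, 2, 2, 3, 5
2, 2, 2, 2, 5
1, 1, 3, 4, 4
1, 2, 2, 4, 4
1, 2, 3, 3, 4
2, 2, 2, 3, 4
1, 3, 3, 3, 3
2, 2, 3, 3, 3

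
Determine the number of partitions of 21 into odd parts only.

76

A full systematic count gives 76.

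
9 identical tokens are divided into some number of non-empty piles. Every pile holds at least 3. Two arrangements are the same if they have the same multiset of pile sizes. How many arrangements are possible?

The partitions of 9 that satisfy the conditions:
9
6 + 3
5 + 4
3 + 3 + 3

4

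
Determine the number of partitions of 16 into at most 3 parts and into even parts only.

10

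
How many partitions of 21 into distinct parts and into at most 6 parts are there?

Direct enumeration gives 76 partitions.

76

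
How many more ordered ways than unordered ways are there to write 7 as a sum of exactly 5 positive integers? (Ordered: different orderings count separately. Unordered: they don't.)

Ordered (compositions into 5 parts): C(6,4) = 15.
Partitions of 7 into exactly 5 parts: 2.
Difference: 15 − 2 = 13.

13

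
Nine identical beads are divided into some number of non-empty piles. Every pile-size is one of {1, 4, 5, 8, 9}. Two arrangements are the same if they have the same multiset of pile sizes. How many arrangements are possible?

7

The partitions of 9 that satisfy the conditions:
9
8+1
5+4
5+1+1+1+1
4+4+1
4+1+1+1+1+1
1+1+1+1+1+1+1+1+1
That's 7 in total.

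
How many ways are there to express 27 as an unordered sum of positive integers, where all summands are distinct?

192

A full systematic count gives 192.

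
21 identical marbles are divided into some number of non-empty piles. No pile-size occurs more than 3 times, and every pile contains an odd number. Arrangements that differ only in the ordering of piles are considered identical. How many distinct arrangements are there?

32

There are too many to list fully; the first 12 (by largest part) are:
21
19 + 1 + 1
17 + 3 + 1
15 + 5 + 1
15 + 3 + 3
15 + 3 + 1 + 1 + 1
13 + 7 + 1
13 + 5 + 3
13 + 5 + 1 + 1 + 1
13 + 3 + 3 + 1 + 1
11 + 9 + 1
11 + 7 + 3
…and 20 more, for 32 total.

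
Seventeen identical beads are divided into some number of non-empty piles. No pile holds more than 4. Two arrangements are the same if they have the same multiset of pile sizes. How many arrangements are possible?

There are 72 such partitions.

72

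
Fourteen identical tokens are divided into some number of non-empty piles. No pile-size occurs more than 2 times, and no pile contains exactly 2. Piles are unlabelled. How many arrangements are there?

There are too many to list fully; the first 12 (by largest part) are:
14
13,1
12,1,1
11,3
10,4
10,3,1
9,5
9,4,1
9,3,1,1
8,6
8,5,1
8,4,1,1
…and 16 more, for 28 total.

28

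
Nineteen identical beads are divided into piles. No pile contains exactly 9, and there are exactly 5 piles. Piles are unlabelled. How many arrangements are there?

There are too many to list fully; the first 12 (by largest part) are:
15,1,1,1,1
14,2,1,1,1
13,3,1,1,1
13,2,2,1,1
12,4,1,1,1
12,3,2,1,1
12,2,2,2,1
11,5,1,1,1
11,4,2,1,1
11,3,3,1,1
11,3,2,2,1
11,2,2,2,2
…and 49 more, for 61 total.

61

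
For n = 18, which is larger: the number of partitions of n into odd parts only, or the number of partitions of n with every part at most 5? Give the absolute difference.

Partitions of 18 into odd parts only: 46.
Partitions of 18 with every part at most 5: 141.
|46 − 141| = 95.

95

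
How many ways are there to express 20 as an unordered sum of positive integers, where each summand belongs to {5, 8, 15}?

2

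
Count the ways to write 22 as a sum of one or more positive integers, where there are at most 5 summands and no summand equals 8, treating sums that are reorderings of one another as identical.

208

Counting exhaustively, 208 partitions satisfy the conditions.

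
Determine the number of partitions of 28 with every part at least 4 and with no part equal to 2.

100

Counting exhaustively, 100 partitions satisfy the conditions.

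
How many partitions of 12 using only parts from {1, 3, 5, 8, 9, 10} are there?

14

The partitions of 12 that satisfy the conditions:
10 + 1 + 1
9 + 3
9 + 1 + 1 + 1
8 + 3 + 1
8 + 1 + 1 + 1 + 1
5 + 5 + 1 + 1
5 + 3 + 3 + 1
5 + 3 + 1 + 1 + 1 + 1
5 + 1 + 1 + 1 + 1 + 1 + 1 + 1
3 + 3 + 3 + 3
3 + 3 + 3 + 1 + 1 + 1
3 + 3 + 1 + 1 + 1 + 1 + 1 + 1
3 + 1 + 1 + 1 + 1 + 1 + 1 + 1 + 1 + 1
1 + 1 + 1 + 1 + 1 + 1 + 1 + 1 + 1 + 1 + 1 + 1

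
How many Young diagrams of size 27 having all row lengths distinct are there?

Counting exhaustively, 192 partitions satisfy the conditions.

192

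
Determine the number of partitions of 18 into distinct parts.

46

A partial list (first 12 by largest part):
18
17,1
16,2
15,3
15,2,1
14,4
14,3,1
13,5
13,4,1
13,3,2
12,6
12,5,1
…and 34 more, for 46 total.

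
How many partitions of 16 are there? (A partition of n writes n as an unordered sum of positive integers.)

There are 231 such partitions.

231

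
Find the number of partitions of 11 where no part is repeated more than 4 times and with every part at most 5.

A partial list (first 12 by largest part):
5, 5, 1
5, 4, 2
5, 4, 1, 1
5, 3, 3
5, 3, 2, 1
5, 3, 1, 1, 1
5, 2, 2, 2
5, 2, 2, 1, 1
5, 2, 1, 1, 1, 1
4, 4, 3
4, 4, 2, 1
4, 4, 1, 1, 1
…and 14 more, for 26 total.

26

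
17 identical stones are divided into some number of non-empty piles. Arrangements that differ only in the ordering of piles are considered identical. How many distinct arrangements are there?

297

Systematic enumeration (by largest part, then next-largest, …) yields 297.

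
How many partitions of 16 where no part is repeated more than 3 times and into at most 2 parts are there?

9

Listing the qualifying partitions of 16:
16
15, 1
14, 2
13, 3
12, 4
11, 5
10, 6
9, 7
8, 8
Counting gives 9.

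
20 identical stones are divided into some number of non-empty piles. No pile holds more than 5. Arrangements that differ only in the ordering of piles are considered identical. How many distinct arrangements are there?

Counting exhaustively, 192 partitions satisfy the conditions.

192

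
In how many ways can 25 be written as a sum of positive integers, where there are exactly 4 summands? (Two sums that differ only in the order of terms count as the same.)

120

Counting exhaustively, 120 partitions satisfy the conditions.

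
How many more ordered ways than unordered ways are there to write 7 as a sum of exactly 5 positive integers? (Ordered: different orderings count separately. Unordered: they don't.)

13

Ordered (compositions into 5 parts): C(6,4) = 15.
Unordered (partitions into 5 parts): 2.
Difference: 15 − 2 = 13.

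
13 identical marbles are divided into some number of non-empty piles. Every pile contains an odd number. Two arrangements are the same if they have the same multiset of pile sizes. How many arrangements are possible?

18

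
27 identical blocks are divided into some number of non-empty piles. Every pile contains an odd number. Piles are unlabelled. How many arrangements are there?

Direct enumeration gives 192 partitions.

192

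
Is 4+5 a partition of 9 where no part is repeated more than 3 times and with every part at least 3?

Yes

The parts sum to 9, and the condition 'no summand is used more than 3 times' holds; the condition 'every summand is at least 3' holds.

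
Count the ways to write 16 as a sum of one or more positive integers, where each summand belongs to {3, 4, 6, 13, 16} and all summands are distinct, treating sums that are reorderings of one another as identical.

2

The partitions of 16 that satisfy the conditions:
16
3, 13
Counting gives 2.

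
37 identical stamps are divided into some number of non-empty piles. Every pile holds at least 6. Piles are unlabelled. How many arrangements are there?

107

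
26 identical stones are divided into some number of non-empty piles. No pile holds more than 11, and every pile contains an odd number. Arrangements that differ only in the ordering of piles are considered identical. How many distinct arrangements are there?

Direct enumeration gives 116 partitions.

116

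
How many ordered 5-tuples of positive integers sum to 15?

A composition of 15 into 5 positive parts is chosen by placing 4 dividers among the 14 gaps between 15 units: C(14,4) = 1001.

1001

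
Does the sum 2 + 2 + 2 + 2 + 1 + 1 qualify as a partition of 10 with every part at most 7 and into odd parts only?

The parts sum to 10, and the condition 'every summand is odd' is violated.

No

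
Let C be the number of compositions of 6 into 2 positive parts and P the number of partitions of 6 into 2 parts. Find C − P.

Compositions: C(5,1) = 5.
Partitions of 6 into exactly 2 parts: 3.
Difference: 5 − 3 = 2.

2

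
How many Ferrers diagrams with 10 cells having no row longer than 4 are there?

23

The partitions of 10 that satisfy the conditions:
4+4+2
4+4+1+1
4+3+3
4+3+2+1
4+3+1+1+1
4+2+2+2
4+2+2+1+1
4+2+1+1+1+1
4+1+1+1+1+1+1
3+3+3+1
3+3+2+2
3+3+2+1+1
3+3+1+1+1+1
3+2+2+2+1
3+2+2+1+1+1
3+2+1+1+1+1+1
3+1+1+1+1+1+1+1
2+2+2+2+2
2+2+2+2+1+1
2+2+2+1+1+1+1
2+2+1+1+1+1+1+1
2+1+1+1+1+1+1+1+1
1+1+1+1+1+1+1+1+1+1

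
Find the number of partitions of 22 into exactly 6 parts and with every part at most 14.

132

Systematic enumeration (by largest part, then next-largest, …) yields 132.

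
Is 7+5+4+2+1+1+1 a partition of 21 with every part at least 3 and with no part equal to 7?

The parts sum to 21, and the condition 'every summand is at least 3' is violated.

No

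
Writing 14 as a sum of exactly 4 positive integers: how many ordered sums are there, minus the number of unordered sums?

263

Compositions: C(13,3) = 286.
Unordered (partitions into 4 parts): 23.
Difference: 286 − 23 = 263.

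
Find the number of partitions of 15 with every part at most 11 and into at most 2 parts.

4

They are:
4,11
5,10
6,9
7,8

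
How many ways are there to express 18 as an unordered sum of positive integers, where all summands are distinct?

46

There are too many to list fully; the first 12 (by largest part) are:
18
17, 1
16, 2
15, 3
15, 2, 1
14, 4
14, 3, 1
13, 5
13, 4, 1
13, 3, 2
12, 6
12, 5, 1
…and 34 more, for 46 total.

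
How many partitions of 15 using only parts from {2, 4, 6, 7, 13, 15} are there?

6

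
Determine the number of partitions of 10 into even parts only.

They are:
10
8,2
6,4
6,2,2
4,4,2
4,2,2,2
2,2,2,2,2

7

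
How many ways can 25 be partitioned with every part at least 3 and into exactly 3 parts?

There are too many to list fully; the first 12 (by largest part) are:
3 + 3 + 19
3 + 4 + 18
3 + 5 + 17
4 + 4 + 17
3 + 6 + 16
4 + 5 + 16
3 + 7 + 15
4 + 6 + 15
5 + 5 + 15
3 + 8 + 14
4 + 7 + 14
5 + 6 + 14
…and 18 more, for 30 total.

30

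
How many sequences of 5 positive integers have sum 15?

1001

By stars and bars with positive parts, the count is C(14,4) = 1001.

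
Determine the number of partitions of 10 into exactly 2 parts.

5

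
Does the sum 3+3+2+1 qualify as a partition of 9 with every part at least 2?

The parts sum to 9, and the condition 'every summand is at least 2' is violated.

No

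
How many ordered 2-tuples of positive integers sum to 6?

5

A composition of 6 into 2 positive parts is chosen by placing 1 dividers among the 5 gaps between 6 units: C(5,1) = 5.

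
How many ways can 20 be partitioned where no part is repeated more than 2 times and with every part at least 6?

8

They are:
20
14,6
13,7
12,8
11,9
10,10
8,6,6
7,7,6
Counting gives 8.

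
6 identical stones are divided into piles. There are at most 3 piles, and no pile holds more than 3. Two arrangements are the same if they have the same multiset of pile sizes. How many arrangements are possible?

3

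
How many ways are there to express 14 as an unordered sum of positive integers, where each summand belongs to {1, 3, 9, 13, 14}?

9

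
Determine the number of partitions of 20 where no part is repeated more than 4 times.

A full systematic count gives 409.

409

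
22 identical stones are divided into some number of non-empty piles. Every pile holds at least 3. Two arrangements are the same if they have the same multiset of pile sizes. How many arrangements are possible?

73

Systematic enumeration (by largest part, then next-largest, …) yields 73.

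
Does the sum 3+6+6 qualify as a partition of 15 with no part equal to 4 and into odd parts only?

No

The parts sum to 15, and the condition 'every summand is odd' is violated.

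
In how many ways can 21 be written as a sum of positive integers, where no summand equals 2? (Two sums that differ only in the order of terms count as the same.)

302

Enumerating by decreasing first part gives 302 partitions in all.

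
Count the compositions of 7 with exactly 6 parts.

6

By stars and bars with positive parts, the count is C(6,5) = 6.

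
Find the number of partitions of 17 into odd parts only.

38

There are too many to list fully; the first 12 (by largest part) are:
17
1 + 1 + 15
1 + 3 + 13
1 + 1 + 1 + 1 + 13
1 + 5 + 11
3 + 3 + 11
1 + 1 + 1 + 3 + 11
1 + 1 + 1 + 1 + 1 + 1 + 11
1 + 7 + 9
3 + 5 + 9
1 + 1 + 1 + 5 + 9
1 + 1 + 3 + 3 + 9
…and 26 more, for 38 total.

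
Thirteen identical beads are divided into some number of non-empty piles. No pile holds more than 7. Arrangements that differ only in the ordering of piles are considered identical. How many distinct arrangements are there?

82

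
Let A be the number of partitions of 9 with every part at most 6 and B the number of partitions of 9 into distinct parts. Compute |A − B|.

Partitions of 9 with every part at most 6: 26.
Partitions of 9 into distinct parts: 8.
|26 − 8| = 18.

18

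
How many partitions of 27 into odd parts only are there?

Direct enumeration gives 192 partitions.

192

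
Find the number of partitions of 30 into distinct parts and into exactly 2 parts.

14

Enumerating:
29,1
28,2
27,3
26,4
25,5
24,6
23,7
22,8
21,9
20,10
19,11
18,12
17,13
16,14
That's 14 in total.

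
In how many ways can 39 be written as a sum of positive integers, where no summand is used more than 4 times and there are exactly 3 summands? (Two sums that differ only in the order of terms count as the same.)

127

Counting exhaustively, 127 partitions satisfy the conditions.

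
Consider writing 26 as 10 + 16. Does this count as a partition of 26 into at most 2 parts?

The parts sum to 26, and the condition 'there are at most 2 summands' holds.

Yes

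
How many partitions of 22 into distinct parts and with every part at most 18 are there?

Counting exhaustively, 84 partitions satisfy the conditions.

84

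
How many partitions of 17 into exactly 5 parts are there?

There are too many to list fully; the first 12 (by largest part) are:
13,1,1,1,1
12,2,1,1,1
11,3,1,1,1
11,2,2,1,1
10,4,1,1,1
10,3,2,1,1
10,2,2,2,1
9,5,1,1,1
9,4,2,1,1
9,3,3,1,1
9,3,2,2,1
9,2,2,2,2
…and 35 more, for 47 total.

47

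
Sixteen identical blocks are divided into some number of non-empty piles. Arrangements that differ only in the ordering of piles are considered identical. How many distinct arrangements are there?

There are 231 such partitions.

231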